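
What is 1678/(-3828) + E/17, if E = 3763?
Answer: 7188119/32538 ≈ 220.91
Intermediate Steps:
1678/(-3828) + E/17 = 1678/(-3828) + 3763/17 = 1678*(-1/3828) + 3763*(1/17) = -839/1914 + 3763/17 = 7188119/32538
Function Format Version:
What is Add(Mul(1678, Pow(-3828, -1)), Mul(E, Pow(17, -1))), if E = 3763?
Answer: Rational(7188119, 32538) ≈ 220.91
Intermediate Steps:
Add(Mul(1678, Pow(-3828, -1)), Mul(E, Pow(17, -1))) = Add(Mul(1678, Pow(-3828, -1)), Mul(3763, Pow(17, -1))) = Add(Mul(1678, Rational(-1, 3828)), Mul(3763, Rational(1, 17))) = Add(Rational(-839, 1914), Rational(3763, 17)) = Rational(7188119, 32538)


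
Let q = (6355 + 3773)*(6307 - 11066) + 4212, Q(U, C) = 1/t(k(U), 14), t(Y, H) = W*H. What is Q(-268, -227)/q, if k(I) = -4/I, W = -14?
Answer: 1/9446208240 ≈ 1.0586e-10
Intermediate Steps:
t(Y, H) = -14*H
Q(U, C) = -1/196 (Q(U, C) = 1/(-14*14) = 1/(-196) = -1/196)
q = -48194940 (q = 10128*(-4759) + 4212 = -48199152 + 4212 = -48194940)
Q(-268, -227)/q = -1/196/(-48194940) = -1/196*(-1/48194940) = 1/9446208240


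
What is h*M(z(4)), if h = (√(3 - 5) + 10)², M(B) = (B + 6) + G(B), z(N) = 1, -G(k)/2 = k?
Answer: 490 + 100*I*√2 ≈ 490.0 + 141.42*I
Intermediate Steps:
G(k) = -2*k
M(B) = 6 - B (M(B) = (B + 6) - 2*B = (6 + B) - 2*B = 6 - B)
h = (10 + I*√2)² (h = (√(-2) + 10)² = (I*√2 + 10)² = (10 + I*√2)² ≈ 98.0 + 28.284*I)
h*M(z(4)) = (10 + I*√2)²*(6 - 1*1) = (10 + I*√2)²*(6 - 1) = (10 + I*√2)²*5 = 5*(10 + I*√2)²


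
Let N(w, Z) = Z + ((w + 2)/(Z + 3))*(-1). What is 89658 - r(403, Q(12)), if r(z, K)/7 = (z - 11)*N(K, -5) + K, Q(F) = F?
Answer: 84086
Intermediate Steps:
N(w, Z) = Z - (2 + w)/(3 + Z) (N(w, Z) = Z + ((2 + w)/(3 + Z))*(-1) = Z - (2 + w)/(3 + Z))
r(z, K) = 7*K + 7*(-11 + z)*(-4 + K/2) (r(z, K) = 7*((z - 11)*((-2 + (-5)² - K + 3*(-5))/(3 - 5)) + K) = 7*((-11 + z)*((-2 + 25 - K - 15)/(-2)) + K) = 7*((-11 + z)*(-(8 - K)/2) + K) = 7*((-11 + z)*(-4 + K/2) + K) = 7*(K + (-11 + z)*(-4 + K/2)) = 7*K + 7*(-11 + z)*(-4 + K/2))
89658 - r(403, Q(12)) = 89658 - (308 - 63/2*12 + (7/2)*403*(-8 + 12)) = 89658 - (308 - 378 + (7/2)*403*4) = 89658 - (308 - 378 + 5642) = 89658 - 1*5572 = 89658 - 5572 = 84086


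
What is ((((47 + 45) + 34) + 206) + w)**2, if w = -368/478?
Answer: 6266938896/57121 ≈ 1.0971e+5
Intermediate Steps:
w = -184/239 (w = -368*1/478 = -184/239 ≈ -0.76987)
((((47 + 45) + 34) + 206) + w)**2 = ((((47 + 45) + 34) + 206) - 184/239)**2 = (((92 + 34) + 206) - 184/239)**2 = ((126 + 206) - 184/239)**2 = (332 - 184/239)**2 = (79164/239)**2 = 6266938896/57121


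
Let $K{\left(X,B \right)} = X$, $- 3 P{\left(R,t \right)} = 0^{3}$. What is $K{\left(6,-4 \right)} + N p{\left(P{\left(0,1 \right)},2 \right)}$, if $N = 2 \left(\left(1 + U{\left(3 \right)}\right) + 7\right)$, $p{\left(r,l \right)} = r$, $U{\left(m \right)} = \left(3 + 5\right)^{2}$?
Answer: $6$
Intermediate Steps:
$P{\left(R,t \right)} = 0$ ($P{\left(R,t \right)} = - \frac{0^{3}}{3} = \left(- \frac{1}{3}\right) 0 = 0$)
$U{\left(m \right)} = 64$ ($U{\left(m \right)} = 8^{2} = 64$)
$N = 144$ ($N = 2 \left(\left(1 + 64\right) + 7\right) = 2 \left(65 + 7\right) = 2 \cdot 72 = 144$)
$K{\left(6,-4 \right)} + N p{\left(P{\left(0,1 \right)},2 \right)} = 6 + 144 \cdot 0 = 6 + 0 = 6$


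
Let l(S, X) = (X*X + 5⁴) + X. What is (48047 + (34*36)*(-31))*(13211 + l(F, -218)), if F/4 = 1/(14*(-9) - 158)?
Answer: 617717626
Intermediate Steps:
F = -1/71 (F = 4/(14*(-9) - 158) = 4/(-126 - 158) = 4/(-284) = 4*(-1/284) = -1/71 ≈ -0.014085)
l(S, X) = 625 + X + X² (l(S, X) = (X² + 625) + X = (625 + X²) + X = 625 + X + X²)
(48047 + (34*36)*(-31))*(13211 + l(F, -218)) = (48047 + (34*36)*(-31))*(13211 + (625 - 218 + (-218)²)) = (48047 + 1224*(-31))*(13211 + (625 - 218 + 47524)) = (48047 - 37944)*(13211 + 47931) = 10103*61142 = 617717626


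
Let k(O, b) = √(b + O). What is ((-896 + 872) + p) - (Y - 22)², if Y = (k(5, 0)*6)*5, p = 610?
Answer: -4398 + 1320*√5 ≈ -1446.4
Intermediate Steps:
k(O, b) = √(O + b)
Y = 30*√5 (Y = (√(5 + 0)*6)*5 = (√5*6)*5 = (6*√5)*5 = 30*√5 ≈ 67.082)
((-896 + 872) + p) - (Y - 22)² = ((-896 + 872) + 610) - (30*√5 - 22)² = (-24 + 610) - (-22 + 30*√5)² = 586 - (-22 + 30*√5)²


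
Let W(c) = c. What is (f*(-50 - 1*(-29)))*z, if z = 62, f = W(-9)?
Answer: 11718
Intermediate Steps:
f = -9
(f*(-50 - 1*(-29)))*z = -9*(-50 - 1*(-29))*62 = -9*(-50 + 29)*62 = -9*(-21)*62 = 189*62 = 11718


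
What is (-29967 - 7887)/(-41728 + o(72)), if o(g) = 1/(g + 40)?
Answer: 1413216/1557845 ≈ 0.90716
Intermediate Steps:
o(g) = 1/(40 + g)
(-29967 - 7887)/(-41728 + o(72)) = (-29967 - 7887)/(-41728 + 1/(40 + 72)) = -37854/(-41728 + 1/112) = -37854/(-4673535/112) = -37854*(-112/4673535) = 1413216/1557845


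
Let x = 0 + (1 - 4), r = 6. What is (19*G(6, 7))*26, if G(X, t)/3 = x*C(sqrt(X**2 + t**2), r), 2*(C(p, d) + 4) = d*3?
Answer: -22230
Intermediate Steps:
x = -3 (x = 0 - 3 = -3)
C(p, d) = -4 + 3*d/2 (C(p, d) = -4 + (d*3)/2 = -4 + (3*d)/2 = -4 + 3*d/2)
G(X, t) = -45 (G(X, t) = 3*(-3*(-4 + (3/2)*6)) = 3*(-3*(-4 + 9)) = 3*(-3*5) = 3*(-15) = -45)
(19*G(6, 7))*26 = (19*(-45))*26 = -855*26 = -22230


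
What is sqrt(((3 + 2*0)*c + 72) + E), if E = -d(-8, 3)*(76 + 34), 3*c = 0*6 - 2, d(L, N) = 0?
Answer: sqrt(70) ≈ 8.3666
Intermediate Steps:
c = -2/3 (c = (0*6 - 2)/3 = (0 - 2)/3 = (1/3)*(-2) = -2/3 ≈ -0.66667)
E = 0 (E = -0*(76 + 34) = -0*110 = -1*0 = 0)
sqrt(((3 + 2*0)*c + 72) + E) = sqrt(((3 + 2*0)*(-2/3) + 72) + 0) = sqrt(((3 + 0)*(-2/3) + 72) + 0) = sqrt((3*(-2/3) + 72) + 0) = sqrt((-2 + 72) + 0) = sqrt(70 + 0) = sqrt(70)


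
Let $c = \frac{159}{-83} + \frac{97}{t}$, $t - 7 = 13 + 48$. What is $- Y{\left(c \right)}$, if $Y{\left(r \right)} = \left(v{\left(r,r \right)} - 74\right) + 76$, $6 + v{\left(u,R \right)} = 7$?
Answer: $-3$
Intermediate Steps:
$v{\left(u,R \right)} = 1$ ($v{\left(u,R \right)} = -6 + 7 = 1$)
$t = 68$ ($t = 7 + \left(13 + 48\right) = 7 + 61 = 68$)
$c = - \frac{2761}{5644}$ ($c = \frac{159}{-83} + \frac{97}{68} = 159 \left(- \frac{1}{83}\right) + 97 \cdot \frac{1}{68} = - \frac{159}{83} + \frac{97}{68} = - \frac{2761}{5644} \approx -0.48919$)
$Y{\left(r \right)} = 3$ ($Y{\left(r \right)} = \left(1 - 74\right) + 76 = -73 + 76 = 3$)
$- Y{\left(c \right)} = \left(-1\right) 3 = -3$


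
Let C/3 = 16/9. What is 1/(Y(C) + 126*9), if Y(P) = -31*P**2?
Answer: 9/2270 ≈ 0.0039648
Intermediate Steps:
C = 16/3 (C = 3*(16/9) = 16/3 ≈ 5.3333)
1/(Y(C) + 126*9) = 1/(-31*(16/3)**2 + 126*9) = 1/(-31*256/9 + 1134) = 1/(-7936/9 + 1134) = 1/(2270/9) = 9/2270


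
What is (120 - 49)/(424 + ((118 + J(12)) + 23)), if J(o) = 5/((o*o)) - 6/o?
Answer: 10224/81293 ≈ 0.12577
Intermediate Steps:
J(o) = -6/o + 5/o² (J(o) = 5/(o²) - 6/o = 5/o² - 6/o = -6/o + 5/o²)
(120 - 49)/(424 + ((118 + J(12)) + 23)) = (120 - 49)/(424 + ((118 + (5 - 6*12)/12²) + 23)) = 71/(424 + ((118 + (5 - 72)/144) + 23)) = 71/(424 + ((118 + (1/144)*(-67)) + 23)) = 71/(424 + ((118 - 67/144) + 23)) = 71/(424 + (16925/144 + 23)) = 71/(424 + 20237/144) = 71/(81293/144) = 71*(144/81293) = 10224/81293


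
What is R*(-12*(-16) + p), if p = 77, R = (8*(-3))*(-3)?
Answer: 19368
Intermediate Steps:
R = 72 (R = -24*(-3) = 72)
R*(-12*(-16) + p) = 72*(-12*(-16) + 77) = 72*(192 + 77) = 72*269 = 19368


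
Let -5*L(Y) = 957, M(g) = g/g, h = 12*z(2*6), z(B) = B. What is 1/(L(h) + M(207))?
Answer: -5/952 ≈ -0.0052521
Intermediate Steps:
h = 144 (h = 12*(2*6) = 12*12 = 144)
M(g) = 1
L(Y) = -957/5 (L(Y) = -⅕*957 = -957/5)
1/(L(h) + M(207)) = 1/(-957/5 + 1) = 1/(-952/5) = -5/952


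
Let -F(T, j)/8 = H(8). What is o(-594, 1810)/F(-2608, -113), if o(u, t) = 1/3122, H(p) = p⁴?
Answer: -1/102301696 ≈ -9.7750e-9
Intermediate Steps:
F(T, j) = -32768 (F(T, j) = -8*8⁴ = -8*4096 = -32768)
o(u, t) = 1/3122
o(-594, 1810)/F(-2608, -113) = (1/3122)/(-32768) = (1/3122)*(-1/32768) = -1/102301696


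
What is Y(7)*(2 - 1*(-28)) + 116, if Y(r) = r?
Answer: 326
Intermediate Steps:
Y(7)*(2 - 1*(-28)) + 116 = 7*(2 - 1*(-28)) + 116 = 7*(2 + 28) + 116 = 7*30 + 116 = 210 + 116 = 326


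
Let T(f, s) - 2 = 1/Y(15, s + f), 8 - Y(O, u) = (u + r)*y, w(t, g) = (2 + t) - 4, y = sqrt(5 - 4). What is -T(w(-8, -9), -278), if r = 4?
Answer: -585/292 ≈ -2.0034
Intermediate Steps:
y = 1 (y = sqrt(1) = 1)
w(t, g) = -2 + t
Y(O, u) = 4 - u (Y(O, u) = 8 - (u + 4) = 8 - (4 + u) = 8 + (-4 - u) = 4 - u)
T(f, s) = 2 + 1/(4 - f - s) (T(f, s) = 2 + 1/(4 - (s + f)) = 2 + 1/(4 - (f + s)) = 2 + 1/(4 + (-f - s)) = 2 + 1/(4 - f - s))
-T(w(-8, -9), -278) = -(-9 + 2*(-2 - 8) + 2*(-278))/(-4 + (-2 - 8) - 278) = -(-9 + 2*(-10) - 556)/(-4 - 10 - 278) = -(-9 - 20 - 556)/(-292) = -(-1)*(-585)/292 = -1*585/292 = -585/292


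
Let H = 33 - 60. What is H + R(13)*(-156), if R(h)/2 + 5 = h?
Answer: -2523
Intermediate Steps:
R(h) = -10 + 2*h
H = -27
H + R(13)*(-156) = -27 + (-10 + 2*13)*(-156) = -27 + (-10 + 26)*(-156) = -27 + 16*(-156) = -27 - 2496 = -2523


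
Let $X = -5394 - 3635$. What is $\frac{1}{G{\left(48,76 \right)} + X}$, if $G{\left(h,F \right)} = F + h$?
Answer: $- \frac{1}{8905} \approx -0.0001123$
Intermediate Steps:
$X = -9029$
$\frac{1}{G{\left(48,76 \right)} + X} = \frac{1}{\left(76 + 48\right) - 9029} = \frac{1}{124 - 9029} = \frac{1}{-8905} = - \frac{1}{8905}$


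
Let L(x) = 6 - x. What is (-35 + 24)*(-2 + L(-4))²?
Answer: -704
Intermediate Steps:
(-35 + 24)*(-2 + L(-4))² = (-35 + 24)*(-2 + (6 - 1*(-4)))² = -11*(-2 + (6 + 4))² = -11*(-2 + 10)² = -11*8² = -11*64 = -704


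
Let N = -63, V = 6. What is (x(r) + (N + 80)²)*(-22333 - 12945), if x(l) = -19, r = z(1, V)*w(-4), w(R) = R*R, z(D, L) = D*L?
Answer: -9525060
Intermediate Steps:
w(R) = R²
r = 96 (r = (1*6)*(-4)² = 6*16 = 96)
(x(r) + (N + 80)²)*(-22333 - 12945) = (-19 + (-63 + 80)²)*(-22333 - 12945) = (-19 + 17²)*(-35278) = (-19 + 289)*(-35278) = 270*(-35278) = -9525060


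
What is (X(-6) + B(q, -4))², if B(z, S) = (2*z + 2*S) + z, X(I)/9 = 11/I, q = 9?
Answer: 25/4 ≈ 6.2500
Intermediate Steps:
X(I) = 99/I (X(I) = 9*(11/I) = 99/I)
B(z, S) = 2*S + 3*z (B(z, S) = (2*S + 2*z) + z = 2*S + 3*z)
(X(-6) + B(q, -4))² = (99/(-6) + (2*(-4) + 3*9))² = (99*(-⅙) + (-8 + 27))² = (-33/2 + 19)² = (5/2)² = 25/4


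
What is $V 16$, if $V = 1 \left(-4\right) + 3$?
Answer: $-16$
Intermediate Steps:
$V = -1$ ($V = -4 + 3 = -1$)
$V 16 = \left(-1\right) 16 = -16$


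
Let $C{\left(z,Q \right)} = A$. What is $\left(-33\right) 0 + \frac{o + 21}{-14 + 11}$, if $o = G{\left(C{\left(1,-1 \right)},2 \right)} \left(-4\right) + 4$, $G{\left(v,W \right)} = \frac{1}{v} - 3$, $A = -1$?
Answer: $- \frac{41}{3} \approx -13.667$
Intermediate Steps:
$C{\left(z,Q \right)} = -1$
$G{\left(v,W \right)} = -3 + \frac{1}{v}$
$o = 20$ ($o = \left(-3 + \frac{1}{-1}\right) \left(-4\right) + 4 = \left(-3 - 1\right) \left(-4\right) + 4 = \left(-4\right) \left(-4\right) + 4 = 16 + 4 = 20$)
$\left(-33\right) 0 + \frac{o + 21}{-14 + 11} = \left(-33\right) 0 + \frac{20 + 21}{-14 + 11} = 0 + \frac{41}{-3} = 0 + 41 \left(- \frac{1}{3}\right) = 0 - \frac{41}{3} = - \frac{41}{3}$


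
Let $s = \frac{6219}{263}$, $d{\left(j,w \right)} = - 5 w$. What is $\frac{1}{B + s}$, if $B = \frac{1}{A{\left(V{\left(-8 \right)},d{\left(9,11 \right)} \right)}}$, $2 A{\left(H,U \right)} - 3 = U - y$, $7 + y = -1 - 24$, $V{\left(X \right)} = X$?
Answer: $\frac{2630}{61927} \approx 0.042469$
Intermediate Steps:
$y = -32$ ($y = -7 - 25 = -32$)
$A{\left(H,U \right)} = \frac{35}{2} + \frac{U}{2}$ ($A{\left(H,U \right)} = \frac{3}{2} + \frac{U - -32}{2} = \frac{3}{2} + \frac{U + 32}{2} = \frac{3}{2} + \frac{32 + U}{2} = \frac{3}{2} + \left(16 + \frac{U}{2}\right) = \frac{35}{2} + \frac{U}{2}$)
$B = - \frac{1}{10}$ ($B = \frac{1}{\frac{35}{2} + \frac{\left(-5\right) 11}{2}} = \frac{1}{\frac{35}{2} + \frac{1}{2} \left(-55\right)} = \frac{1}{\frac{35}{2} - \frac{55}{2}} = \frac{1}{-10} = - \frac{1}{10} \approx -0.1$)
$s = \frac{6219}{263}$ ($s = 6219 \cdot \frac{1}{263} = \frac{6219}{263} \approx 23.646$)
$\frac{1}{B + s} = \frac{1}{- \frac{1}{10} + \frac{6219}{263}} = \frac{1}{\frac{61927}{2630}} = \frac{2630}{61927}$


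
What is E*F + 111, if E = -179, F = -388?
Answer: 69563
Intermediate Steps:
E*F + 111 = -179*(-388) + 111 = 69452 + 111 = 69563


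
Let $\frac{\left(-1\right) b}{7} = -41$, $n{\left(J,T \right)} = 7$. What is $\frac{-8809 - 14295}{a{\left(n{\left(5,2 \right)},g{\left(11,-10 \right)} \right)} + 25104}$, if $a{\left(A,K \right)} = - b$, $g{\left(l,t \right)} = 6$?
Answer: $- \frac{23104}{24817} \approx -0.93097$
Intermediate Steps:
$b = 287$ ($b = \left(-7\right) \left(-41\right) = 287$)
$a{\left(A,K \right)} = -287$ ($a{\left(A,K \right)} = \left(-1\right) 287 = -287$)
$\frac{-8809 - 14295}{a{\left(n{\left(5,2 \right)},g{\left(11,-10 \right)} \right)} + 25104} = \frac{-8809 - 14295}{-287 + 25104} = - \frac{23104}{24817}$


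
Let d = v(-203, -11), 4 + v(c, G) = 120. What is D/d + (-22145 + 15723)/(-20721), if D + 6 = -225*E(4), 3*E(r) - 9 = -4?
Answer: -7149749/2403636 ≈ -2.9746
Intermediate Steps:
v(c, G) = 116 (v(c, G) = -4 + 120 = 116)
d = 116
E(r) = 5/3 (E(r) = 3 + (⅓)*(-4) = 3 - 4/3 = 5/3)
D = -381 (D = -6 - 225*5/3 = -6 - 375 = -381)
D/d + (-22145 + 15723)/(-20721) = -381/116 + (-22145 + 15723)/(-20721) = -381*1/116 - 6422*(-1/20721) = -381/116 + 6422/20721 = -7149749/2403636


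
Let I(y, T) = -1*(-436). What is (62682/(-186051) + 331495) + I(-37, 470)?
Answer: 20585343933/62017 ≈ 3.3193e+5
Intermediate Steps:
I(y, T) = 436
(62682/(-186051) + 331495) + I(-37, 470) = (62682/(-186051) + 331495) + 436 = (62682*(-1/186051) + 331495) + 436 = (-20894/62017 + 331495) + 436 = 20558304521/62017 + 436 = 20585343933/62017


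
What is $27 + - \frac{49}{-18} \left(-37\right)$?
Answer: $- \frac{1327}{18} \approx -73.722$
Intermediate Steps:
$27 + - \frac{49}{-18} \left(-37\right) = 27 + \left(-49\right) \left(- \frac{1}{18}\right) \left(-37\right) = 27 + \frac{49}{18} \left(-37\right) = 27 - \frac{1813}{18} = - \frac{1327}{18}$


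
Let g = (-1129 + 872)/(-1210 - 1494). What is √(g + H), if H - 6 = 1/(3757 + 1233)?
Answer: √102598010265/129740 ≈ 2.4689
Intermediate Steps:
H = 29941/4990 (H = 6 + 1/(3757 + 1233) = 6 + 1/4990 = 29941/4990 ≈ 6.0002)
g = 257/2704 (g = -257/(-2704) = -257*(-1/2704) = 257/2704 ≈ 0.095044)
√(g + H) = √(257/2704 + 29941/4990) = √(41121447/6746480) = √102598010265/129740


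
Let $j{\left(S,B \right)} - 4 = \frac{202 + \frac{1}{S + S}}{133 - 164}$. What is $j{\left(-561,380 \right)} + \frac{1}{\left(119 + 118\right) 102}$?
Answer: $- \frac{610021}{242451} \approx -2.5161$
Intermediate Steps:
$j{\left(S,B \right)} = - \frac{78}{31} - \frac{1}{62 S}$ ($j{\left(S,B \right)} = 4 + \frac{202 + \frac{1}{S + S}}{133 - 164} = 4 + \frac{202 + \frac{1}{2 S}}{-31} = 4 + \left(202 + \frac{1}{2 S}\right) \left(- \frac{1}{31}\right) = 4 - \left(\frac{202}{31} + \frac{1}{62 S}\right) = - \frac{78}{31} - \frac{1}{62 S}$)
$j{\left(-561,380 \right)} + \frac{1}{\left(119 + 118\right) 102} = \frac{-1 - -87516}{62 \left(-561\right)} + \frac{1}{\left(119 + 118\right) 102} = \frac{1}{62} \left(- \frac{1}{561}\right) \left(-1 + 87516\right) + \frac{1}{237 \cdot 102} = \frac{1}{62} \left(- \frac{1}{561}\right) 87515 + \frac{1}{24174} = - \frac{87515}{34782} + \frac{1}{24174} = - \frac{610021}{242451}$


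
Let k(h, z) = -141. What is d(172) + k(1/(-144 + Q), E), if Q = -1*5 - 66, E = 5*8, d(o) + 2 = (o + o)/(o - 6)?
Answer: -11697/83 ≈ -140.93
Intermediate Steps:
d(o) = -2 + 2*o/(-6 + o) (d(o) = -2 + (o + o)/(o - 6) = -2 + (2*o)/(-6 + o) = -2 + 2*o/(-6 + o))
E = 40
Q = -71 (Q = -5 - 66 = -71)
d(172) + k(1/(-144 + Q), E) = 12/(-6 + 172) - 141 = 12/166 - 141 = 12*(1/166) - 141 = 6/83 - 141 = -11697/83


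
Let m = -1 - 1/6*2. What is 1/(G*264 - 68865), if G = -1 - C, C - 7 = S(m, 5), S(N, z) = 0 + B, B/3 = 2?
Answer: -1/72561 ≈ -1.3782e-5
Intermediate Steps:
B = 6 (B = 3*2 = 6)
m = -4/3 (m = -1 - 1*⅙*2 = -1 - ⅙*2 = -1 - ⅓ = -4/3 ≈ -1.3333)
S(N, z) = 6 (S(N, z) = 0 + 6 = 6)
C = 13 (C = 7 + 6 = 13)
G = -14 (G = -1 - 1*13 = -1 - 13 = -14)
1/(G*264 - 68865) = 1/(-14*264 - 68865) = 1/(-3696 - 68865) = 1/(-72561) = -1/72561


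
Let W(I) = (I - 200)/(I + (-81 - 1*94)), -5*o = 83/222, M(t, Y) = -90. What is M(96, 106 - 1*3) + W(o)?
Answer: -17267887/194333 ≈ -88.857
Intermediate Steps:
o = -83/1110 (o = -83/(5*222) = -⅕*83/222 = -83/1110 ≈ -0.074775)
W(I) = (-200 + I)/(-175 + I) (W(I) = (-200 + I)/(I + (-81 - 94)) = (-200 + I)/(I - 175) = (-200 + I)/(-175 + I))
M(96, 106 - 1*3) + W(o) = -90 + (-200 - 83/1110)/(-175 - 83/1110) = -90 - 222083/1110/(-194333/1110) = -90 - 1110/194333*(-222083/1110) = -90 + 222083/194333 = -17267887/194333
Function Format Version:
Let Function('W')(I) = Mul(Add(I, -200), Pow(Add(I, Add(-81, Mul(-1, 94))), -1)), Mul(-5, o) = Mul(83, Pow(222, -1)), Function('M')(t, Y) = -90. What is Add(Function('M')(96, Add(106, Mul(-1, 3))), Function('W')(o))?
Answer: Rational(-17267887, 194333) ≈ -88.857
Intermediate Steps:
o = Rational(-83, 1110) (o = Mul(Rational(-1, 5), Mul(83, Pow(222, -1))) = Mul(Rational(-1, 5), Mul(83, Rational(1, 222))) = Mul(Rational(-1, 5), Rational(83, 222)) = Rational(-83, 1110) ≈ -0.074775)
Function('W')(I) = Mul(Pow(Add(-175, I), -1), Add(-200, I)) (Function('W')(I) = Mul(Add(-200, I), Pow(Add(I, Add(-81, -94)), -1)) = Mul(Add(-200, I), Pow(Add(I, -175), -1)) = Mul(Add(-200, I), Pow(Add(-175, I), -1)) = Mul(Pow(Add(-175, I), -1), Add(-200, I)))
Add(Function('M')(96, Add(106, Mul(-1, 3))), Function('W')(o)) = Add(-90, Mul(Pow(Add(-175, Rational(-83, 1110)), -1), Add(-200, Rational(-83, 1110)))) = Add(-90, Mul(Pow(Rational(-194333, 1110), -1), Rational(-222083, 1110))) = Add(-90, Mul(Rational(-1110, 194333), Rational(-222083, 1110))) = Add(-90, Rational(222083, 194333)) = Rational(-17267887, 194333)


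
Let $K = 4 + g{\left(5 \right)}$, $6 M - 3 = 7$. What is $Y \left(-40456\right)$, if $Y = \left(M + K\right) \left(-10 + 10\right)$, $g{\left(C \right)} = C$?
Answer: $0$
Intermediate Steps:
$M = \frac{5}{3}$ ($M = \frac{1}{2} + \frac{1}{6} \cdot 7 = \frac{1}{2} + \frac{7}{6} = \frac{5}{3} \approx 1.6667$)
$K = 9$ ($K = 4 + 5 = 9$)
$Y = 0$ ($Y = \left(\frac{5}{3} + 9\right) \left(-10 + 10\right) = \frac{32}{3} \cdot 0 = 0$)
$Y \left(-40456\right) = 0 \left(-40456\right) = 0$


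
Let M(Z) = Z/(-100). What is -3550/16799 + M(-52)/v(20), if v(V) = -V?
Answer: -1993387/8399500 ≈ -0.23732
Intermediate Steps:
M(Z) = -Z/100 (M(Z) = Z*(-1/100) = -Z/100)
-3550/16799 + M(-52)/v(20) = -3550/16799 + (-1/100*(-52))/((-1*20)) = -3550*1/16799 + (13/25)/(-20) = -3550/16799 + (13/25)*(-1/20) = -3550/16799 - 13/500 = -1993387/8399500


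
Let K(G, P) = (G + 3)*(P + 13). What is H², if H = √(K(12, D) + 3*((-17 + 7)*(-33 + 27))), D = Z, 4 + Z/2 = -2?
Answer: 195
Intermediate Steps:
Z = -12 (Z = -8 + 2*(-2) = -8 - 4 = -12)
D = -12
K(G, P) = (3 + G)*(13 + P)
H = √195 (H = √((39 + 3*(-12) + 13*12 + 12*(-12)) + 3*((-17 + 7)*(-33 + 27))) = √((39 - 36 + 156 - 144) + 3*(-10*(-6))) = √(15 + 3*60) = √(15 + 180) = √195 ≈ 13.964)
H² = (√195)² = 195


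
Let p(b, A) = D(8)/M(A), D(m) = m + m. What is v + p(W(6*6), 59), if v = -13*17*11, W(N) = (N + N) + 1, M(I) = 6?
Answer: -7285/3 ≈ -2428.3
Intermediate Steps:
D(m) = 2*m
W(N) = 1 + 2*N (W(N) = 2*N + 1 = 1 + 2*N)
p(b, A) = 8/3 (p(b, A) = (2*8)/6 = 16*(⅙) = 8/3)
v = -2431 (v = -221*11 = -2431)
v + p(W(6*6), 59) = -2431 + 8/3 = -7285/3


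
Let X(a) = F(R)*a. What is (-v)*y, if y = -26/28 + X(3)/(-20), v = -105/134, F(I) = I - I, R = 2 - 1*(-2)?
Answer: -195/268 ≈ -0.72761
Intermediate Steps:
R = 4 (R = 2 + 2 = 4)
F(I) = 0
X(a) = 0 (X(a) = 0*a = 0)
v = -105/134 (v = -105*1/134 = -105/134 ≈ -0.78358)
y = -13/14 (y = -26/28 + 0/(-20) = -26*1/28 + 0*(-1/20) = -13/14 + 0 = -13/14 ≈ -0.92857)
(-v)*y = -1*(-105/134)*(-13/14) = (105/134)*(-13/14) = -195/268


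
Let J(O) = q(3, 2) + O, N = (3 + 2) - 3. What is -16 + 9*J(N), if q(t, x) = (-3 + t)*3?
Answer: 2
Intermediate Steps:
q(t, x) = -9 + 3*t
N = 2 (N = 5 - 3 = 2)
J(O) = O (J(O) = (-9 + 3*3) + O = (-9 + 9) + O = 0 + O = O)
-16 + 9*J(N) = -16 + 9*2 = -16 + 18 = 2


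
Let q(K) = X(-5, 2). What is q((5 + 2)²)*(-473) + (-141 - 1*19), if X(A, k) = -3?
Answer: 1259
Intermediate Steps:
q(K) = -3
q((5 + 2)²)*(-473) + (-141 - 1*19) = -3*(-473) + (-141 - 1*19) = 1419 + (-141 - 19) = 1419 - 160 = 1259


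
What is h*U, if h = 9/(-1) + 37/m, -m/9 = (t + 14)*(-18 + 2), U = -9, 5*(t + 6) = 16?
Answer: 72391/896 ≈ 80.794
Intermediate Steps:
t = -14/5 (t = -6 + (⅕)*16 = -6 + 16/5 = -14/5 ≈ -2.8000)
m = 8064/5 (m = -9*(-14/5 + 14)*(-18 + 2) = -504*(-16)/5 = -9*(-896/5) = 8064/5 ≈ 1612.8)
h = -72391/8064 (h = 9/(-1) + 37/(8064/5) = 9*(-1) + 37*(5/8064) = -9 + 185/8064 = -72391/8064 ≈ -8.9771)
h*U = -72391/8064*(-9) = 72391/896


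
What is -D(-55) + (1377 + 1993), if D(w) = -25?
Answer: 3395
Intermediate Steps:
-D(-55) + (1377 + 1993) = -1*(-25) + (1377 + 1993) = 25 + 3370 = 3395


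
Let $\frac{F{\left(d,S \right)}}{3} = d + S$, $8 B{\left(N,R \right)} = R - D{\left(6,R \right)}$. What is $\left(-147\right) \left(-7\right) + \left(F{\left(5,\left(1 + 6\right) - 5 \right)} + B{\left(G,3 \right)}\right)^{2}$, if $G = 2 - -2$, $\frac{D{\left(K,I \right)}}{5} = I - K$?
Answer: $\frac{25113}{16} \approx 1569.6$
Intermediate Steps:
$D{\left(K,I \right)} = - 5 K + 5 I$ ($D{\left(K,I \right)} = 5 \left(I - K\right) = - 5 K + 5 I$)
$G = 4$ ($G = 2 + 2 = 4$)
$B{\left(N,R \right)} = \frac{15}{4} - \frac{R}{2}$ ($B{\left(N,R \right)} = \frac{R - \left(\left(-5\right) 6 + 5 R\right)}{8} = \frac{R - \left(-30 + 5 R\right)}{8} = \frac{30 - 4 R}{8} = \frac{15}{4} - \frac{R}{2}$)
$F{\left(d,S \right)} = 3 S + 3 d$ ($F{\left(d,S \right)} = 3 \left(d + S\right) = 3 \left(S + d\right) = 3 S + 3 d$)
$\left(-147\right) \left(-7\right) + \left(F{\left(5,\left(1 + 6\right) - 5 \right)} + B{\left(G,3 \right)}\right)^{2} = \left(-147\right) \left(-7\right) + \left(\left(3 \left(\left(1 + 6\right) - 5\right) + 3 \cdot 5\right) + \left(\frac{15}{4} - \frac{3}{2}\right)\right)^{2} = 1029 + \left(\left(3 \left(7 - 5\right) + 15\right) + \left(\frac{15}{4} - \frac{3}{2}\right)\right)^{2} = 1029 + \left(\left(3 \cdot 2 + 15\right) + \frac{9}{4}\right)^{2} = 1029 + \left(\left(6 + 15\right) + \frac{9}{4}\right)^{2} = 1029 + \left(21 + \frac{9}{4}\right)^{2} = 1029 + \left(\frac{93}{4}\right)^{2} = 1029 + \frac{8649}{16} = \frac{25113}{16}$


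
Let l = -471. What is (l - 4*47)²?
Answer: 434281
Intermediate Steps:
(l - 4*47)² = (-471 - 4*47)² = (-471 - 188)² = (-659)² = 434281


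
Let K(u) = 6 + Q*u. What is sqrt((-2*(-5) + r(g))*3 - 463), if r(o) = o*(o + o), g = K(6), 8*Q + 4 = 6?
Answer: I*sqrt(382)/2 ≈ 9.7724*I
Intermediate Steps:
Q = 1/4 (Q = -1/2 + (1/8)*6 = -1/2 + 3/4 = 1/4 ≈ 0.25000)
K(u) = 6 + u/4
g = 15/2 (g = 6 + (1/4)*6 = 6 + 3/2 = 15/2 ≈ 7.5000)
r(o) = 2*o**2 (r(o) = o*(2*o) = 2*o**2)
sqrt((-2*(-5) + r(g))*3 - 463) = sqrt((-2*(-5) + 2*(15/2)**2)*3 - 463) = sqrt((10 + 2*(225/4))*3 - 463) = sqrt((10 + 225/2)*3 - 463) = sqrt((245/2)*3 - 463) = sqrt(735/2 - 463) = sqrt(-191/2) = I*sqrt(382)/2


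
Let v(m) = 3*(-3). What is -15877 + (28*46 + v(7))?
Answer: -14598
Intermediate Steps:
v(m) = -9
-15877 + (28*46 + v(7)) = -15877 + (28*46 - 9) = -15877 + (1288 - 9) = -15877 + 1279 = -14598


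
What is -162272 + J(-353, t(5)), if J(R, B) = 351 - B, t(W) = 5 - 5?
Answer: -161921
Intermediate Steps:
t(W) = 0
-162272 + J(-353, t(5)) = -162272 + (351 - 1*0) = -162272 + (351 + 0) = -162272 + 351 = -161921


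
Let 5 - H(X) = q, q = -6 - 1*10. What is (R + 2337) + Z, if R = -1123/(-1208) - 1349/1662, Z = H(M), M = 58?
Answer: 2367192001/1003848 ≈ 2358.1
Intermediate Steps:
q = -16 (q = -6 - 10 = -16)
H(X) = 21 (H(X) = 5 - 1*(-16) = 5 + 16 = 21)
Z = 21
R = 118417/1003848 (R = -1123*(-1/1208) - 1349*1/1662 = 1123/1208 - 1349/1662 = 118417/1003848 ≈ 0.11796)
(R + 2337) + Z = (118417/1003848 + 2337) + 21 = 2346111193/1003848 + 21 = 2367192001/1003848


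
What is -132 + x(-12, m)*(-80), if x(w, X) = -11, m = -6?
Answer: 748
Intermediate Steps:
-132 + x(-12, m)*(-80) = -132 - 11*(-80) = -132 + 880 = 748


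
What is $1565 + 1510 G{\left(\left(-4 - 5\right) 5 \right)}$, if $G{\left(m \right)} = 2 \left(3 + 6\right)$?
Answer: $28745$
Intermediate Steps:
$G{\left(m \right)} = 18$ ($G{\left(m \right)} = 2 \cdot 9 = 18$)
$1565 + 1510 G{\left(\left(-4 - 5\right) 5 \right)} = 1565 + 1510 \cdot 18 = 1565 + 27180 = 28745$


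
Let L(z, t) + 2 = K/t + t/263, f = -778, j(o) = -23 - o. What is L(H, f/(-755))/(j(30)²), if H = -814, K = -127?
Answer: -19347766881/433944348130 ≈ -0.044586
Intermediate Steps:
L(z, t) = -2 - 127/t + t/263 (L(z, t) = -2 + (-127/t + t/263) = -2 - 127/t + t/263)
L(H, f/(-755))/(j(30)²) = (-2 - 127/((-778/(-755))) + (-778/(-755))/263)/((-23 - 1*30)²) = (-2 - 127/((-778*(-1/755))) + (-778*(-1/755))/263)/((-23 - 30)²) = (-2 - 127/778/755 + (1/263)*(778/755))/((-53)²) = (-2 - 127*755/778 + 778/198565)/2809 = (-2 - 95885/778 + 778/198565)*(1/2809) = -19347766881/154483570*1/2809 = -19347766881/433944348130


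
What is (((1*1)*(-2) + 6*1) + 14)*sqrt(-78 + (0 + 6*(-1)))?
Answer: 36*I*sqrt(21) ≈ 164.97*I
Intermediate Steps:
(((1*1)*(-2) + 6*1) + 14)*sqrt(-78 + (0 + 6*(-1))) = ((1*(-2) + 6) + 14)*sqrt(-78 + (0 - 6)) = ((-2 + 6) + 14)*sqrt(-78 - 6) = (4 + 14)*sqrt(-84) = 18*(2*I*sqrt(21)) = 36*I*sqrt(21)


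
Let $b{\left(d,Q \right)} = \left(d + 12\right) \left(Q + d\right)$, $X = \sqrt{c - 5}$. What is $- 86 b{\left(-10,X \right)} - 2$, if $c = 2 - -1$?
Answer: $1718 - 172 i \sqrt{2} \approx 1718.0 - 243.24 i$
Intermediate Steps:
$c = 3$ ($c = 2 + 1 = 3$)
$X = i \sqrt{2}$ ($X = \sqrt{3 - 5} = \sqrt{-2} = i \sqrt{2} \approx 1.4142 i$)
$b{\left(d,Q \right)} = \left(12 + d\right) \left(Q + d\right)$
$- 86 b{\left(-10,X \right)} - 2 = - 86 \left(\left(-10\right)^{2} + 12 i \sqrt{2} + 12 \left(-10\right) + i \sqrt{2} \left(-10\right)\right) - 2 = - 86 \left(100 + 12 i \sqrt{2} - 120 - 10 i \sqrt{2}\right) - 2 = - 86 \left(-20 + 2 i \sqrt{2}\right) - 2 = \left(1720 - 172 i \sqrt{2}\right) - 2 = 1718 - 172 i \sqrt{2}$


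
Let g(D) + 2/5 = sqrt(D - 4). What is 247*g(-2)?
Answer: -494/5 + 247*I*sqrt(6) ≈ -98.8 + 605.02*I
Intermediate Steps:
g(D) = -2/5 + sqrt(-4 + D) (g(D) = -2/5 + sqrt(D - 4) = -2/5 + sqrt(-4 + D))
247*g(-2) = 247*(-2/5 + sqrt(-4 - 2)) = 247*(-2/5 + sqrt(-6)) = 247*(-2/5 + I*sqrt(6)) = -494/5 + 247*I*sqrt(6)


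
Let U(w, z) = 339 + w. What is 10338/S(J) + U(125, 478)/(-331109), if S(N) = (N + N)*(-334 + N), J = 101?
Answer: -1722421733/7791988097 ≈ -0.22105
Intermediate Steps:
S(N) = 2*N*(-334 + N) (S(N) = (2*N)*(-334 + N) = 2*N*(-334 + N))
10338/S(J) + U(125, 478)/(-331109) = 10338/((2*101*(-334 + 101))) + (339 + 125)/(-331109) = 10338/((2*101*(-233))) + 464*(-1/331109) = 10338/(-47066) - 464/331109 = 10338*(-1/47066) - 464/331109 = -5169/23533 - 464/331109 = -1722421733/7791988097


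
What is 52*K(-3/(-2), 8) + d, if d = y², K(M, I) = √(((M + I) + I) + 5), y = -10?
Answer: 100 + 78*√10 ≈ 346.66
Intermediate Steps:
K(M, I) = √(5 + M + 2*I) (K(M, I) = √(((I + M) + I) + 5) = √((M + 2*I) + 5) = √(5 + M + 2*I))
d = 100 (d = (-10)² = 100)
52*K(-3/(-2), 8) + d = 52*√(5 - 3/(-2) + 2*8) + 100 = 52*√(5 - 3*(-½) + 16) + 100 = 52*√(5 + 3/2 + 16) + 100 = 52*√(45/2) + 100 = 52*(3*√10/2) + 100 = 78*√10 + 100 = 100 + 78*√10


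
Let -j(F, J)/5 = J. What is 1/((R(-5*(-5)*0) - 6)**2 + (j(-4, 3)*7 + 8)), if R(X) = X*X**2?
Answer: -1/61 ≈ -0.016393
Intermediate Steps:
R(X) = X**3
j(F, J) = -5*J
1/((R(-5*(-5)*0) - 6)**2 + (j(-4, 3)*7 + 8)) = 1/(((-5*(-5)*0)**3 - 6)**2 + (-5*3*7 + 8)) = 1/(((25*0)**3 - 6)**2 + (-15*7 + 8)) = 1/((0**3 - 6)**2 + (-105 + 8)) = 1/((0 - 6)**2 - 97) = 1/((-6)**2 - 97) = 1/(36 - 97) = 1/(-61) = -1/61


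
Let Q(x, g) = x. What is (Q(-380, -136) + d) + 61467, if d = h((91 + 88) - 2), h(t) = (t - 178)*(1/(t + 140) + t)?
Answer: 19308469/317 ≈ 60910.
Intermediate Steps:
h(t) = (-178 + t)*(t + 1/(140 + t)) (h(t) = (-178 + t)*(1/(140 + t) + t) = (-178 + t)*(t + 1/(140 + t)))
d = -56110/317 (d = (-178 + ((91 + 88) - 2)³ - 24919*((91 + 88) - 2) - 38*((91 + 88) - 2)²)/(140 + ((91 + 88) - 2)) = (-178 + (179 - 2)³ - 24919*(179 - 2) - 38*(179 - 2)²)/(140 + (179 - 2)) = (-178 + 177³ - 24919*177 - 38*177²)/(140 + 177) = (-178 + 5545233 - 4410663 - 38*31329)/317 = (-178 + 5545233 - 4410663 - 1190502)/317 = (1/317)*(-56110) = -56110/317 ≈ -177.00)
(Q(-380, -136) + d) + 61467 = (-380 - 56110/317) + 61467 = -176570/317 + 61467 = 19308469/317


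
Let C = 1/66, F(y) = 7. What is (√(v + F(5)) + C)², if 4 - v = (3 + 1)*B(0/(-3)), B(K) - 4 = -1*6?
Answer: 82765/4356 + √19/33 ≈ 19.132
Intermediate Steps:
C = 1/66 ≈ 0.015152
B(K) = -2 (B(K) = 4 - 1*6 = 4 - 6 = -2)
v = 12 (v = 4 - (3 + 1)*(-2) = 4 - 4*(-2) = 4 - 1*(-8) = 4 + 8 = 12)
(√(v + F(5)) + C)² = (√(12 + 7) + 1/66)² = (√19 + 1/66)² = (1/66 + √19)²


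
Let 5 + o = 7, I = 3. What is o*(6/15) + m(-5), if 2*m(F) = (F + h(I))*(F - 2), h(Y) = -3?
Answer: 144/5 ≈ 28.800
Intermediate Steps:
o = 2 (o = -5 + 7 = 2)
m(F) = (-3 + F)*(-2 + F)/2 (m(F) = ((F - 3)*(F - 2))/2 = ((-3 + F)*(-2 + F))/2 = (-3 + F)*(-2 + F)/2)
o*(6/15) + m(-5) = 2*(6/15) + (3 + (½)*(-5)² - 5/2*(-5)) = 2*(6*(1/15)) + (3 + (½)*25 + 25/2) = 2*(⅖) + (3 + 25/2 + 25/2) = ⅘ + 28 = 144/5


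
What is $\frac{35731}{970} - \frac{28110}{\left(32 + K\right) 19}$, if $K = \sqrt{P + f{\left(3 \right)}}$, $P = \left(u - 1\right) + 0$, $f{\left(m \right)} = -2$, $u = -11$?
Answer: $- \frac{27974603}{3188390} + \frac{4685 i \sqrt{14}}{3287} \approx -8.7739 + 5.333 i$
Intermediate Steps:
$P = -12$ ($P = \left(-11 - 1\right) + 0 = -12 + 0 = -12$)
$K = i \sqrt{14}$ ($K = \sqrt{-12 - 2} = \sqrt{-14} = i \sqrt{14} \approx 3.7417 i$)
$\frac{35731}{970} - \frac{28110}{\left(32 + K\right) 19} = \frac{35731}{970} - \frac{28110}{\left(32 + i \sqrt{14}\right) 19} = 35731 \cdot \frac{1}{970} - \frac{28110}{608 + 19 i \sqrt{14}} = \frac{35731}{970} - \frac{28110}{608 + 19 i \sqrt{14}}$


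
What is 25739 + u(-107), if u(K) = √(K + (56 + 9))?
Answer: 25739 + I*√42 ≈ 25739.0 + 6.4807*I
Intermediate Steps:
u(K) = √(65 + K) (u(K) = √(K + 65) = √(65 + K))
25739 + u(-107) = 25739 + √(65 - 107) = 25739 + √(-42) = 25739 + I*√42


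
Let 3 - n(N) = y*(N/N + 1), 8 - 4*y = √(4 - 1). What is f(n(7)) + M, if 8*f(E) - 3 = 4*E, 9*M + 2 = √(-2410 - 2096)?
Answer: -25/72 + √3/4 + I*√4506/9 ≈ 0.085791 + 7.4585*I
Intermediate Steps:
y = 2 - √3/4 (y = 2 - √(4 - 1)/4 = 2 - √3/4 ≈ 1.5670)
n(N) = -1 + √3/2 (n(N) = 3 - (2 - √3/4)*(N/N + 1) = 3 - (2 - √3/4)*(1 + 1) = 3 - (2 - √3/4)*2 = 3 - (4 - √3/2) = 3 + (-4 + √3/2) = -1 + √3/2)
M = -2/9 + I*√4506/9 (M = -2/9 + √(-2410 - 2096)/9 = -2/9 + √(-4506)/9 = -2/9 + (I*√4506)/9 = -2/9 + I*√4506/9 ≈ -0.22222 + 7.4585*I)
f(E) = 3/8 + E/2 (f(E) = 3/8 + (4*E)/8 = 3/8 + E/2)
f(n(7)) + M = (3/8 + (-1 + √3/2)/2) + (-2/9 + I*√4506/9) = (3/8 + (-½ + √3/4)) + (-2/9 + I*√4506/9) = (-⅛ + √3/4) + (-2/9 + I*√4506/9) = -25/72 + √3/4 + I*√4506/9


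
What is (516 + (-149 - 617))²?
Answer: 62500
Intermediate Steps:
(516 + (-149 - 617))² = (516 - 766)² = (-250)² = 62500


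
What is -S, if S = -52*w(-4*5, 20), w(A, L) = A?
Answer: -1040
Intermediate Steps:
S = 1040 (S = -(-208)*5 = -52*(-20) = 1040)
-S = -1*1040 = -1040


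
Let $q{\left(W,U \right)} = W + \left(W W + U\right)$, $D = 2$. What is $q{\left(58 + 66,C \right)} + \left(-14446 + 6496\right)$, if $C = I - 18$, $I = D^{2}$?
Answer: $7536$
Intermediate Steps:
$I = 4$ ($I = 2^{2} = 4$)
$C = -14$ ($C = 4 - 18 = -14$)
$q{\left(W,U \right)} = U + W + W^{2}$ ($q{\left(W,U \right)} = W + \left(W^{2} + U\right) = W + \left(U + W^{2}\right) = U + W + W^{2}$)
$q{\left(58 + 66,C \right)} + \left(-14446 + 6496\right) = \left(-14 + \left(58 + 66\right) + \left(58 + 66\right)^{2}\right) + \left(-14446 + 6496\right) = \left(-14 + 124 + 124^{2}\right) - 7950 = \left(-14 + 124 + 15376\right) - 7950 = 15486 - 7950 = 7536$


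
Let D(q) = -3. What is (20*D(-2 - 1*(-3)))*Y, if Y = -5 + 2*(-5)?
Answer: 900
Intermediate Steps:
Y = -15 (Y = -5 - 10 = -15)
(20*D(-2 - 1*(-3)))*Y = (20*(-3))*(-15) = -60*(-15) = 900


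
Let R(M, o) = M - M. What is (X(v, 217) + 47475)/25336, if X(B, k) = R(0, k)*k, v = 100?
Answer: 47475/25336 ≈ 1.8738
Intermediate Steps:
R(M, o) = 0
X(B, k) = 0 (X(B, k) = 0*k = 0)
(X(v, 217) + 47475)/25336 = (0 + 47475)/25336 = 47475*(1/25336) = 47475/25336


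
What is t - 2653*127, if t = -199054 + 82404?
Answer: -453581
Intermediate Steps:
t = -116650
t - 2653*127 = -116650 - 2653*127 = -116650 - 1*336931 = -116650 - 336931 = -453581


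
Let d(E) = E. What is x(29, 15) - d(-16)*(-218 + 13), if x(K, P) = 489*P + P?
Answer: 4070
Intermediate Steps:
x(K, P) = 490*P
x(29, 15) - d(-16)*(-218 + 13) = 490*15 - (-16)*(-218 + 13) = 7350 - (-16)*(-205) = 7350 - 1*3280 = 7350 - 3280 = 4070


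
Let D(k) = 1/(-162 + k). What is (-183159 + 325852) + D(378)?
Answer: 30821689/216 ≈ 1.4269e+5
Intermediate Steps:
(-183159 + 325852) + D(378) = (-183159 + 325852) + 1/(-162 + 378) = 142693 + 1/216 = 30821689/216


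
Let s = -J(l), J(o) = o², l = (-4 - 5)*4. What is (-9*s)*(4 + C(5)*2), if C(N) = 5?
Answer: 163296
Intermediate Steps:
l = -36 (l = -9*4 = -36)
s = -1296 (s = -1*(-36)² = -1*1296 = -1296)
(-9*s)*(4 + C(5)*2) = (-9*(-1296))*(4 + 5*2) = 11664*(4 + 10) = 11664*14 = 163296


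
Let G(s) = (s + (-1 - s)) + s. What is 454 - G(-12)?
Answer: 467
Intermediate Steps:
G(s) = -1 + s
454 - G(-12) = 454 - (-1 - 12) = 454 - 1*(-13) = 454 + 13 = 467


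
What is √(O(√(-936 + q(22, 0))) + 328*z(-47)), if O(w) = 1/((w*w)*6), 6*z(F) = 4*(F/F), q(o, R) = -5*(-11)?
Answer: √6109934106/5286 ≈ 14.787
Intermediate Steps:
q(o, R) = 55
z(F) = ⅔ (z(F) = (4*(F/F))/6 = (4*1)/6 = (⅙)*4 = ⅔)
O(w) = 1/(6*w²) (O(w) = 1/(w²*6) = 1/(6*w²))
√(O(√(-936 + q(22, 0))) + 328*z(-47)) = √(1/(6*(√(-936 + 55))²) + 328*(⅔)) = √(1/(6*(√(-881))²) + 656/3) = √(1/(6*(I*√881)²) + 656/3) = √((⅙)*(-1/881) + 656/3) = √(-1/5286 + 656/3) = √(1155871/5286) = √6109934106/5286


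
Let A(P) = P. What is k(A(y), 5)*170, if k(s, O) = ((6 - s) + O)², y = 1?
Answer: 17000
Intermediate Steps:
k(s, O) = (6 + O - s)²
k(A(y), 5)*170 = (6 + 5 - 1*1)²*170 = (6 + 5 - 1)²*170 = 10²*170 = 100*170 = 17000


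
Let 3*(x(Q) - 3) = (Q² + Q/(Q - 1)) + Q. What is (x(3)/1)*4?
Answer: 30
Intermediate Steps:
x(Q) = 3 + Q/3 + Q²/3 + Q/(3*(-1 + Q)) (x(Q) = 3 + ((Q² + Q/(Q - 1)) + Q)/3 = 3 + ((Q² + Q/(-1 + Q)) + Q)/3 = 3 + (Q + Q² + Q/(-1 + Q))/3 = 3 + (Q/3 + Q²/3 + Q/(3*(-1 + Q))) = 3 + Q/3 + Q²/3 + Q/(3*(-1 + Q)))
(x(3)/1)*4 = (((-9 + 3³ + 9*3)/(3*(-1 + 3)))/1)*4 = (1*((⅓)*(-9 + 27 + 27)/2))*4 = (1*((⅓)*(½)*45))*4 = (1*(15/2))*4 = (15/2)*4 = 30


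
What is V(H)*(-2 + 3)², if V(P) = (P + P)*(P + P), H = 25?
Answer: 2500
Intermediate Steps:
V(P) = 4*P² (V(P) = (2*P)*(2*P) = 4*P²)
V(H)*(-2 + 3)² = (4*25²)*(-2 + 3)² = (4*625)*1² = 2500*1 = 2500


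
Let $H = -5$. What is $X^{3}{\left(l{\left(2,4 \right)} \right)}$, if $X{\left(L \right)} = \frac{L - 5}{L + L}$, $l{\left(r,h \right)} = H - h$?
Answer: $\frac{343}{729} \approx 0.47051$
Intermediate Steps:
$l{\left(r,h \right)} = -5 - h$
$X{\left(L \right)} = \frac{-5 + L}{2 L}$
$X^{3}{\left(l{\left(2,4 \right)} \right)} = \left(\frac{-5 - 9}{2 \left(-5 - 4\right)}\right)^{3} = \left(\frac{-5 - 9}{2 \left(-9\right)}\right)^{3} = \left(\frac{1}{2} \left(- \frac{1}{9}\right) \left(-14\right)\right)^{3} = \left(\frac{7}{9}\right)^{3} = \frac{343}{729}$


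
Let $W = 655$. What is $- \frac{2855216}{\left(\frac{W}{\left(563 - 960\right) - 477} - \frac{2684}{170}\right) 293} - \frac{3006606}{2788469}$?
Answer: $\frac{590391001646089846}{1003778623562111} \approx 588.17$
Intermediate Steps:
$- \frac{2855216}{\left(\frac{W}{\left(563 - 960\right) - 477} - \frac{2684}{170}\right) 293} - \frac{3006606}{2788469} = - \frac{2855216}{\left(\frac{655}{\left(563 - 960\right) - 477} - \frac{2684}{170}\right) 293} - \frac{3006606}{2788469} = - \frac{2855216}{\left(\frac{655}{-397 - 477} - \frac{1342}{85}\right) 293} - \frac{3006606}{2788469} = - \frac{2855216}{\left(\frac{655}{-874} - \frac{1342}{85}\right) 293} - \frac{3006606}{2788469} = - \frac{2855216}{\left(655 \left(- \frac{1}{874}\right) - \frac{1342}{85}\right) 293} - \frac{3006606}{2788469} = - \frac{2855216}{\left(- \frac{655}{874} - \frac{1342}{85}\right) 293} - \frac{3006606}{2788469} = - \frac{2855216}{\left(- \frac{1228583}{74290}\right) 293} - \frac{3006606}{2788469} = - \frac{2855216}{- \frac{359974819}{74290}} - \frac{3006606}{2788469} = \left(-2855216\right) \left(- \frac{74290}{359974819}\right) - \frac{3006606}{2788469} = \frac{212113996640}{359974819} - \frac{3006606}{2788469} = \frac{590391001646089846}{1003778623562111}$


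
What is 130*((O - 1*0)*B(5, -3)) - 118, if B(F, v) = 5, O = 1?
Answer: 532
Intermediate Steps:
130*((O - 1*0)*B(5, -3)) - 118 = 130*((1 - 1*0)*5) - 118 = 130*((1 + 0)*5) - 118 = 130*(1*5) - 118 = 130*5 - 118 = 650 - 118 = 532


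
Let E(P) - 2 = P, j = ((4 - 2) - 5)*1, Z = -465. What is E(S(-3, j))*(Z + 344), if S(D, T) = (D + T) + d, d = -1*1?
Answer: 605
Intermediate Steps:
d = -1
j = -3 (j = (2 - 5)*1 = -3*1 = -3)
S(D, T) = -1 + D + T (S(D, T) = (D + T) - 1 = -1 + D + T)
E(P) = 2 + P
E(S(-3, j))*(Z + 344) = (2 + (-1 - 3 - 3))*(-465 + 344) = (2 - 7)*(-121) = -5*(-121) = 605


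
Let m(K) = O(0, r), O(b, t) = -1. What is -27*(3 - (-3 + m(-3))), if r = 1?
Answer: -189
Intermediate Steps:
m(K) = -1
-27*(3 - (-3 + m(-3))) = -27*(3 - (-3 - 1)) = -27*(3 - 1*(-4)) = -27*(3 + 4) = -27*7 = -189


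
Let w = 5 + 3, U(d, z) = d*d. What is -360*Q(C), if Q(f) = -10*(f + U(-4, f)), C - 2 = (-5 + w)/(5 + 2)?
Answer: 464400/7 ≈ 66343.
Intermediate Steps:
U(d, z) = d**2
w = 8
C = 17/7 (C = 2 + (-5 + 8)/(5 + 2) = 2 + 3/7 = 17/7 ≈ 2.4286)
Q(f) = -160 - 10*f (Q(f) = -10*(f + (-4)**2) = -10*(f + 16) = -10*(16 + f) = -160 - 10*f)
-360*Q(C) = -360*(-160 - 10*17/7) = -360*(-160 - 170/7) = -360*(-1290/7) = 464400/7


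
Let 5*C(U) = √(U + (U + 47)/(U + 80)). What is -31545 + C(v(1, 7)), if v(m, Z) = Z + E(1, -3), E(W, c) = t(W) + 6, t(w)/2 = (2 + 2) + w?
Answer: -31545 + 3*√27913/515 ≈ -31544.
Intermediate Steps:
t(w) = 8 + 2*w (t(w) = 2*((2 + 2) + w) = 2*(4 + w) = 8 + 2*w)
E(W, c) = 14 + 2*W (E(W, c) = (8 + 2*W) + 6 = 14 + 2*W)
v(m, Z) = 16 + Z (v(m, Z) = Z + (14 + 2*1) = Z + (14 + 2) = Z + 16 = 16 + Z)
C(U) = √(U + (47 + U)/(80 + U))/5 (C(U) = √(U + (U + 47)/(U + 80))/5 = √(U + (47 + U)/(80 + U))/5)
-31545 + C(v(1, 7)) = -31545 + √((47 + (16 + 7) + (16 + 7)*(80 + (16 + 7)))/(80 + (16 + 7)))/5 = -31545 + √((47 + 23 + 23*(80 + 23))/(80 + 23))/5 = -31545 + √((47 + 23 + 23*103)/103)/5 = -31545 + √((47 + 23 + 2369)/103)/5 = -31545 + √((1/103)*2439)/5 = -31545 + √(2439/103)/5 = -31545 + (3*√27913/103)/5 = -31545 + 3*√27913/515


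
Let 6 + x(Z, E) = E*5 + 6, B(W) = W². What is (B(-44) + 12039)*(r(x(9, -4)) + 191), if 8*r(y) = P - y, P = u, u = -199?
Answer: 18852275/8 ≈ 2.3565e+6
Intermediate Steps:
x(Z, E) = 5*E (x(Z, E) = -6 + (E*5 + 6) = -6 + (5*E + 6) = -6 + (6 + 5*E) = 5*E)
P = -199
r(y) = -199/8 - y/8 (r(y) = (-199 - y)/8 = -199/8 - y/8)
(B(-44) + 12039)*(r(x(9, -4)) + 191) = ((-44)² + 12039)*((-199/8 - 5*(-4)/8) + 191) = (1936 + 12039)*((-199/8 - ⅛*(-20)) + 191) = 13975*((-199/8 + 5/2) + 191) = 13975*(-179/8 + 191) = 13975*(1349/8) = 18852275/8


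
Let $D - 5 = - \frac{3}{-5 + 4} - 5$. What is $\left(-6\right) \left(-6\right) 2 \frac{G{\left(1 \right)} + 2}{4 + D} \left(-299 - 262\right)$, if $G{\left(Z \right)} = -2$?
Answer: $0$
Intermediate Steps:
$D = 3$ ($D = 5 - \left(5 + \frac{3}{-5 + 4}\right) = 5 - \left(5 + \frac{3}{-1}\right) = 5 - 2 = 3$)
$\left(-6\right) \left(-6\right) 2 \frac{G{\left(1 \right)} + 2}{4 + D} \left(-299 - 262\right) = \left(-6\right) \left(-6\right) 2 \frac{-2 + 2}{4 + 3} \left(-299 - 262\right) = 36 \cdot 2 \cdot \frac{0}{7} \left(-561\right) = 36 \cdot 2 \cdot 0 \cdot \frac{1}{7} \left(-561\right) = 36 \cdot 2 \cdot 0 \left(-561\right) = 36 \cdot 0 \left(-561\right) = 0 \left(-561\right) = 0$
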